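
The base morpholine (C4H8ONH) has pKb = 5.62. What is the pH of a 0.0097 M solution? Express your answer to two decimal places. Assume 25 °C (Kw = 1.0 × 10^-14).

pH = 10.18

C4H8ONH + H2O ⇌ C4H8ONH2+ + OH-
Kb = 10^(−5.62) = 2.40 × 10^-6
Kb = [OH-]²/(0.0097 − [OH-]) = 2.40 × 10^-6
Assume [OH-] ≪ 0.0097: [OH-] ≈ √(2.40 × 10^-6 × 0.0097) = 1.53 × 10^-4 M
Check: 1.6% ionized — well under 5%, approximation valid.
pOH = −log(1.53 × 10^-4) = 3.82; pH = 14.00 − 3.82 = 10.18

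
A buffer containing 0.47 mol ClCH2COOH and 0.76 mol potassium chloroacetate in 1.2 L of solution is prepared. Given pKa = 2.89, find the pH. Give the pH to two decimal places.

Using pH = pKa + log([base]/[acid]) with [base]/[acid] = 0.76/0.47:
pH = 2.89 + (+0.209) = 3.10

pH = 3.10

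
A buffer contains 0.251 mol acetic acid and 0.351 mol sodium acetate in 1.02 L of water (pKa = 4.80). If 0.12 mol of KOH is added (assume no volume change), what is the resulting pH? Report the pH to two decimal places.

After neutralization: n(CH3COOH) = 0.131 mol, n(CH3COO-) = 0.471 mol.
pH = pKa + log(n_CH3COO-/n_CH3COOH) = 4.80 + log(0.471/0.131) = 4.80 + (+0.556)

pH = 5.36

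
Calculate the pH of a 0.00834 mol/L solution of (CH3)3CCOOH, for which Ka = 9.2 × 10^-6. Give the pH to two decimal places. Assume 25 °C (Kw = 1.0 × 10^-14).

(CH3)3CCOOH ⇌ (CH3)3CCOO- + H+
Let x = [H+] at equilibrium. Ka = x²/(0.00834 − x).
Assume x ≪ 0.00834: x ≈ √(9.2 × 10^-6 × 0.00834) = 2.77 × 10^-4 M
Check: 3.3% ionized — well under 5%, approximation valid.
pH = −log(2.77 × 10^-4) = 3.56

pH = 3.56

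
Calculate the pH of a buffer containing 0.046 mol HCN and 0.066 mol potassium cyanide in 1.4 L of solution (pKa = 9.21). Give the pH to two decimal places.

pH = pKa + log([A⁻]/[HA]) = 9.21 + log(0.066/0.046)
pH = 9.21 + (+0.157) = 9.37

pH = 9.37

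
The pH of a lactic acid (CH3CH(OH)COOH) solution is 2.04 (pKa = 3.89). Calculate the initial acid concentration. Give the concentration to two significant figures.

[H+] = 10^(-2.04) = 9.12 × 10^-3 M = x
Ka = 10^(−3.89) = 1.29 × 10^-4
Ka = x²/(C₀ − x) ⇒ C₀ = x + x²/Ka
C₀ = 9.12 × 10^-3 + (9.12 × 10^-3)²/(1.29 × 10^-4) = 6.54 × 10^-1 M

C₀ = 6.5 × 10^-1 M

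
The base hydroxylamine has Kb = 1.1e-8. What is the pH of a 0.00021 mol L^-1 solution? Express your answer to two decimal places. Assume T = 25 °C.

NH2OH + H2O ⇌ NH3OH+ + OH-
From the ICE table, Kb = x²/(0.00021 − x) = 1.1 × 10^-8.
Assume x ≪ 0.00021: x ≈ √(1.1 × 10^-8 × 0.00021) = 1.52 × 10^-6 M
pOH = 5.82, so pH = 14.00 − pOH = 8.18

pH = 8.18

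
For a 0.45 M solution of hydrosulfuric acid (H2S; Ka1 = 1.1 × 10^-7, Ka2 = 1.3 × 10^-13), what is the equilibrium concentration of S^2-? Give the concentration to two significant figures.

First ionization gives [H+] ≈ [HS-] = 2.22 × 10^-4 M.
Second step: Ka2 = [H+][S^2-]/[HS-] ≈ [S^2-] (since [H+] ≈ [HS-]).
So [S^2-] ≈ Ka2.

1.3 × 10^-13 M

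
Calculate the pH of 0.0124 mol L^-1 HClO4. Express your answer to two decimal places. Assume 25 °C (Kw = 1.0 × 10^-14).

HClO4 is a strong acid and dissociates completely, so [H+] = 0.0124 M.
pH = -log(0.0124) = 1.91

pH = 1.91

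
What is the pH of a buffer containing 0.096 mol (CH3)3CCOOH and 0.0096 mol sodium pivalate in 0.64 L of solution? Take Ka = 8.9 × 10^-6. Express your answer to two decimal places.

pH = 4.05

pKa = −log(8.9 × 10^-6) = 5.051
Using pH = pKa + log([base]/[acid]) with [base]/[acid] = 0.0096/0.096:
pH = 5.051 + (-1.000) = 4.05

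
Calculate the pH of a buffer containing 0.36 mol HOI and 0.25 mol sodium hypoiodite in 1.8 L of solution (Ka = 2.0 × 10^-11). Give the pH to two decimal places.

pH = 10.54

pKa = −log(2.0 × 10^-11) = 10.699
Henderson–Hasselbalch: pH = pKa + log([OI-]/[HOI]) = 10.699 + log(0.25/0.36)
pH = 10.699 + (-0.158) = 10.54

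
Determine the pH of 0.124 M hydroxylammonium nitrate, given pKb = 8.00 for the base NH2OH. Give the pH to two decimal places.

pH = 3.45

NH3OH+ is the conjugate acid of the weak base NH2OH.
Kb = 10^(−8.00) = 1.00 × 10^-8
Ka = Kw/Kb = 1.0×10^-14 / 1.00 × 10^-8 = 1.00 × 10^-6
From the ICE table, Ka = x²/(0.124 − x) = 1.00 × 10^-6.
Assume x ≪ 0.124: x ≈ √(1.00 × 10^-6 × 0.124) = 3.52 × 10^-4 M
pH = −log[H+] = −log(3.52 × 10^-4) = 3.45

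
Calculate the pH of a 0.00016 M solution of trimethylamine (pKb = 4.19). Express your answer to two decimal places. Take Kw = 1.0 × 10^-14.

pH = 9.87

(CH3)3N + H2O ⇌ (CH3)3NH+ + OH-
Kb = 10^(−4.19) = 6.46 × 10^-5
Kb = [OH-]²/(0.00016 − [OH-]) = 6.46 × 10^-5
The 5% rule fails; solving [OH-]² + Kb·[OH-] − Kb·C₀ = 0 exactly:
[OH-] = [−6.46e-05 + √(6.46e-05² + 4.13e-08)]/2 = 7.44 × 10^-5 M
pOH = 4.13, so pH = 14.00 − pOH = 9.87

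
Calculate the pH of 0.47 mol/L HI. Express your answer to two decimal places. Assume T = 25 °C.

HI is a strong acid and dissociates completely, so [H+] = 0.47 M.
pH = -log(0.47) = 0.33

pH = 0.33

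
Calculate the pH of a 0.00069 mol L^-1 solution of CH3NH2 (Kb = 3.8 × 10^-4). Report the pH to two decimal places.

CH3NH2 + H2O ⇌ CH3NH3+ + OH-
From the ICE table, Kb = [OH-]²/(0.00069 − [OH-]) = 3.8 × 10^-4.
The 5% rule fails; solving [OH-]² + Kb·[OH-] − Kb·C₀ = 0 exactly:
[OH-] = [−0.00038 + √(0.00038² + 1.05e-06)]/2 = 3.56 × 10^-4 M
pOH = 3.45, so pH = 14.00 − pOH = 10.55

pH = 10.55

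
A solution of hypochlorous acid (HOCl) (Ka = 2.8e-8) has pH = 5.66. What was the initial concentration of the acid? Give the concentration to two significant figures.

[H+] = 10^(-5.66) = 2.19 × 10^-6 M = x
Ka = x²/(C₀ − x) ⇒ C₀ = x + x²/Ka
C₀ = 2.19 × 10^-6 + (2.19 × 10^-6)²/(2.8 × 10^-8) = 1.73 × 10^-4 M

C₀ = 1.7 × 10^-4 M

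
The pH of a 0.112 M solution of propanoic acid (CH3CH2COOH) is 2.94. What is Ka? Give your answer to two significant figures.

[H+] = 10^(-2.94) = 1.15 × 10^-3 M
At equilibrium [HA] = 0.112 − 1.15 × 10^-3 = 1.11 × 10^-1 M
Ka = [H+][A-]/[HA] = (1.15 × 10^-3)² / 1.11 × 10^-1 = 1.2 × 10^-5

Ka = 1.2 × 10^-5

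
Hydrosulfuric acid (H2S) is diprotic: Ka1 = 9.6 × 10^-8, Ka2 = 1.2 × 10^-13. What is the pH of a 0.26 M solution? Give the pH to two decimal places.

pH = 3.80

Ka1 ≫ Ka2, so treat the first dissociation as the only significant source of H+.
Ka1 = x²/(0.26 − x) = 9.6 × 10^-8
x ≈ √(9.6 × 10^-8 × 0.26) = 1.58 × 10^-4 M
pH = −log(1.58 × 10^-4) = 3.80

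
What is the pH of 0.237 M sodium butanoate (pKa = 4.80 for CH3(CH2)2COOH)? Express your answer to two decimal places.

CH3(CH2)2COO- is the conjugate base of the weak acid CH3(CH2)2COOH.
Ka = 10^(−4.80) = 1.58 × 10^-5
Kb = Kw/Ka = 1.0×10^-14 / 1.58 × 10^-5 = 6.33 × 10^-10
Kb = [OH-]²/(0.237 − [OH-]) = 6.33 × 10^-10
Neglecting [OH-] in the denominator: [OH-] = √(6.33 × 10^-10 × 0.237) = 1.22 × 10^-5 M
Check: 0.0052% ionized — well under 5%, approximation valid.
pOH = 4.91, so pH = 14.00 − pOH = 9.09

pH = 9.09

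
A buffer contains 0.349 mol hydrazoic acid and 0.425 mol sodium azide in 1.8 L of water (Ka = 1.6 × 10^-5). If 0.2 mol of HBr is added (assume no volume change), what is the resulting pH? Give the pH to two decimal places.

After neutralization: n(HN3) = 0.549 mol, n(N3-) = 0.225 mol.
pKa = −log(1.6 × 10^-5) = 4.796
Henderson–Hasselbalch with mole ratio 0.225/0.549: pH = 4.796 + (-0.387)

pH = 4.41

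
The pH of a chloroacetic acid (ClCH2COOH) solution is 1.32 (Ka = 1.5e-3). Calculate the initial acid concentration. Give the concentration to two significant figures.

[H+] = 10^(-1.32) = 4.79 × 10^-2 M = x
Ka = x²/(C₀ − x) ⇒ C₀ = x + x²/Ka
C₀ = 4.79 × 10^-2 + (4.79 × 10^-2)²/(1.5 × 10^-3) = 1.58 M

C₀ = 1.6 M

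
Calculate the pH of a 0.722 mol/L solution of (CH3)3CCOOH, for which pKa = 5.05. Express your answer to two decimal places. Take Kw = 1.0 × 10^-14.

(CH3)3CCOOH ⇌ (CH3)3CCOO- + H+
Ka = 10^(−5.05) = 8.91 × 10^-6
Ka = [H+]²/(0.722 − [H+]) = 8.91 × 10^-6
Neglecting [H+] in the denominator: [H+] = √(8.91 × 10^-6 × 0.722) = 2.54 × 10^-3 M
Check: 0.35% ionized — well under 5%, approximation valid.
pH = −log[H+] = −log(2.54 × 10^-3) = 2.60

pH = 2.60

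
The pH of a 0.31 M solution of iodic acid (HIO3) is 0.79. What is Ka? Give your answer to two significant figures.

[H+] = 10^(-0.79) = 1.62 × 10^-1 M
At equilibrium [HA] = 0.31 − 1.62 × 10^-1 = 1.48 × 10^-1 M
Ka = [H+][A-]/[HA] = (1.62 × 10^-1)² / 1.48 × 10^-1 = 1.8 × 10^-1

Ka = 1.8 × 10^-1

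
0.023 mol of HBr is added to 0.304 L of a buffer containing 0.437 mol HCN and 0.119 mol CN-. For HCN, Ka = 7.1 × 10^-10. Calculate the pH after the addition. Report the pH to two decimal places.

Added H+ converts CN- to HCN: HCN → 0.46 mol, CN- → 0.096 mol.
pKa = −log(7.1 × 10^-10) = 9.149
pH = pKa + log([A⁻]/[HA]) = 9.149 + log(0.096/0.46) = 9.149 -0.680

pH = 8.47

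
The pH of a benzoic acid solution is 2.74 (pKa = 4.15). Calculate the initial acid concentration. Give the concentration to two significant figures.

[H+] = 10^(-2.74) = 1.82 × 10^-3 M = x
Ka = 10^(−4.15) = 7.08 × 10^-5
Ka = x²/(C₀ − x) ⇒ C₀ = x + x²/Ka
C₀ = 1.82 × 10^-3 + (1.82 × 10^-3)²/(7.08 × 10^-5) = 4.86 × 10^-2 M

C₀ = 4.9 × 10^-2 M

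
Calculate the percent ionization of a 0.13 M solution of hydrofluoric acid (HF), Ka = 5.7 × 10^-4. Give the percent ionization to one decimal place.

6.4%

HF ⇌ F- + H+; let x = [H+] at equilibrium.
Solve x² + 0.00057x − 7.41e-05 = 0 → x = 8.33 × 10^-3 M
% ionization = x/C₀ × 100% = 8.33 × 10^-3/0.13 × 100% = 6.4%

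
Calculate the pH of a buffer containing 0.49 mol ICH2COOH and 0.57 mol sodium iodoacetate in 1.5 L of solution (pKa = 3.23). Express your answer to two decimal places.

Using pH = pKa + log([base]/[acid]) with [base]/[acid] = 0.57/0.49:
pH = 3.23 + (+0.066) = 3.30

pH = 3.30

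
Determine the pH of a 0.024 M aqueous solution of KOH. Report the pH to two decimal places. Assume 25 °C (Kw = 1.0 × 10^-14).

KOH is a strong base; [OH-] = 0.024 M.
pOH = -log(0.024) = 1.62
pH = 14.00 - 1.62 = 12.38

pH = 12.38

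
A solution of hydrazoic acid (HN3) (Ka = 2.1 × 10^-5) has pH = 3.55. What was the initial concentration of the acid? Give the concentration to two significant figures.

C₀ = 4.1 × 10^-3 M

[H+] = 10^(-3.55) = 2.82 × 10^-4 M = x
Ka = x²/(C₀ − x) ⇒ C₀ = x + x²/Ka
C₀ = 2.82 × 10^-4 + (2.82 × 10^-4)²/(2.1 × 10^-5) = 4.07 × 10^-3 M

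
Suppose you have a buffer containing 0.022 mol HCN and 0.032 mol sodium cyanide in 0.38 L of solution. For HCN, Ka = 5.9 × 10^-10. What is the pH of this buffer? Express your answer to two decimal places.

pKa = −log(5.9 × 10^-10) = 9.229
pH = pKa + log([A⁻]/[HA]) = 9.229 + log(0.032/0.022)
pH = 9.229 + (+0.163) = 9.39

pH = 9.39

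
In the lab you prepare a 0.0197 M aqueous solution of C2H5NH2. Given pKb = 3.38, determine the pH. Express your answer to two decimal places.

pH = 11.43

C2H5NH2 + H2O ⇌ C2H5NH3+ + OH-
Kb = 10^(−3.38) = 4.17 × 10^-4
From the ICE table, Kb = [OH-]²/(0.0197 − [OH-]) = 4.17 × 10^-4.
[OH-] is not negligible relative to C₀; solve [OH-]² + 0.000417·[OH-] − 8.21e-06 = 0.
[OH-] = [−0.000417 + √(0.000417² + 3.29e-05)]/2 = 2.67 × 10^-3 M
pOH = −log(2.67 × 10^-3) = 2.57; pH = 14.00 − 2.57 = 11.43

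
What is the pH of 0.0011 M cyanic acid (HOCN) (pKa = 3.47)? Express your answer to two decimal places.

pH = 3.33

HOCN ⇌ OCN- + H+
Ka = 10^(−3.47) = 3.39 × 10^-4
From the ICE table, Ka = [H+]²/(0.0011 − [H+]) = 3.39 × 10^-4.
Here C₀/Ka ≈ 3.24, so the small-[H+] approximation fails. Use the quadratic:
[H+] = (−Ka + √(Ka² + 4·Ka·C₀))/2 = 4.64 × 10^-4 M
pH = −log[H+] = −log(4.64 × 10^-4) = 3.33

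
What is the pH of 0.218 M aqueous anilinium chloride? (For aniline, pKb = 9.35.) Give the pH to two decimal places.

pH = 2.66

C6H5NH3+ is the conjugate acid of the weak base C6H5NH2.
Kb = 10^(−9.35) = 4.47 × 10^-10
Ka = Kw/Kb = 1.0×10^-14 / 4.47 × 10^-10 = 2.24 × 10^-5
Let x = [H+] at equilibrium. Ka = x²/(0.218 − x).
Assume x ≪ 0.218: x ≈ √(2.24 × 10^-5 × 0.218) = 2.21 × 10^-3 M
pH = −log(2.21 × 10^-3) = 2.66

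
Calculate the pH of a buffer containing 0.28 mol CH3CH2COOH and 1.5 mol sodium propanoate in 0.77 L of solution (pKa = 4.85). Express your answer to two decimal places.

pH = 5.58

Henderson–Hasselbalch: pH = pKa + log([CH3CH2COO-]/[CH3CH2COOH]) = 4.85 + log(1.5/0.28)
pH = 4.85 + (+0.729) = 5.58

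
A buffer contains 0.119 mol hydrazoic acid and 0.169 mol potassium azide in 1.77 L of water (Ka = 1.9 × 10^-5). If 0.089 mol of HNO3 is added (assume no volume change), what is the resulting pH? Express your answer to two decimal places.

pH = 4.31

Added H+ converts N3- to HN3: HN3 → 0.208 mol, N3- → 0.08 mol.
pKa = −log(1.9 × 10^-5) = 4.721
pH = pKa + log([A⁻]/[HA]) = 4.721 + log(0.08/0.208) = 4.721 -0.415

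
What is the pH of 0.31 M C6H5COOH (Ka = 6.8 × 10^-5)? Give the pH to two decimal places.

pH = 2.34

C6H5COOH ⇌ C6H5COO- + H+
From the ICE table, Ka = [H+]²/(0.31 − [H+]) = 6.8 × 10^-5.
Neglecting [H+] in the denominator: [H+] = √(6.8 × 10^-5 × 0.31) = 4.59 × 10^-3 M
([H+]/C₀ = 1.5% < 5%, so the approximation holds.)
pH = −log[H+] = −log(4.59 × 10^-3) = 2.34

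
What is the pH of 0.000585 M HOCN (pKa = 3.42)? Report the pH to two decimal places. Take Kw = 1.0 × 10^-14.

pH = 3.50

HOCN ⇌ OCN- + H+
Ka = 10^(−3.42) = 3.80 × 10^-4
Ka = x²/(0.000585 − x) = 3.80 × 10^-4
The 5% rule fails; solving x² + Ka·x − Ka·C₀ = 0 exactly:
x = (−Ka + √(Ka² + 4·Ka·C₀))/2 = 3.18 × 10^-4 M
pH = −log(3.18 × 10^-4) = 3.50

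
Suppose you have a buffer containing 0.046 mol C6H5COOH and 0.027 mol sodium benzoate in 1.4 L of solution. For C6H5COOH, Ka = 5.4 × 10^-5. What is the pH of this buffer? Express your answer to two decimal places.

pH = 4.04

pKa = −log(5.4 × 10^-5) = 4.268
pH = pKa + log([A⁻]/[HA]) = 4.268 + log(0.027/0.046)
pH = 4.268 + (-0.231) = 4.04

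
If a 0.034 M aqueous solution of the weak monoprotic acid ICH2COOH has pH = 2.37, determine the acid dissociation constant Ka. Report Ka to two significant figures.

[H+] = 10^(-2.37) = 4.27 × 10^-3 M
At equilibrium [HA] = 0.034 − 4.27 × 10^-3 = 2.97 × 10^-2 M
Ka = [H+][A-]/[HA] = (4.27 × 10^-3)² / 2.97 × 10^-2 = 6.1 × 10^-4

Ka = 6.1 × 10^-4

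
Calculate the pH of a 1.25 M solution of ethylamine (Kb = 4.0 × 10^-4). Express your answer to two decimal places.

pH = 12.35

C2H5NH2 + H2O ⇌ C2H5NH3+ + OH-
Let x = [OH-] at equilibrium. Kb = x²/(1.25 − x).
Assume x ≪ 1.25: x ≈ √(4.0 × 10^-4 × 1.25) = 2.24 × 10^-2 M
(x/C₀ = 1.8% < 5%, so the approximation holds.)
pOH = 1.65, so pH = 14.00 − pOH = 12.35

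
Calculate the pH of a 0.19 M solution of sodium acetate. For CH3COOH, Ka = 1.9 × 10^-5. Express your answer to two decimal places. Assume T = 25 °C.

CH3COO- is the conjugate base of the weak acid CH3COOH.
Kb = Kw/Ka = 1.0×10^-14 / 1.9 × 10^-5 = 5.26 × 10^-10
From the ICE table, Kb = x²/(0.19 − x) = 5.26 × 10^-10.
Since Kb ≪ C₀, x ≈ √(Kb·C₀) = 1.00 × 10^-5 M.
(x/C₀ = 0.0053% < 5%, so the approximation holds.)
pOH = 5.00, so pH = 14.00 − pOH = 9.00

pH = 9.00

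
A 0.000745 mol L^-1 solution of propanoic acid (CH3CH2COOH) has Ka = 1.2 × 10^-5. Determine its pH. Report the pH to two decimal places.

CH3CH2COOH ⇌ CH3CH2COO- + H+
From the ICE table, Ka = [H+]²/(0.000745 − [H+]) = 1.2 × 10^-5.
Here C₀/Ka ≈ 62.1, so the small-[H+] approximation fails. Use the quadratic:
[H+] = [−1.2e-05 + √(1.2e-05² + 3.58e-08)]/2 = 8.87 × 10^-5 M
pH = −log[H+] = −log(8.87 × 10^-5) = 4.05

pH = 4.05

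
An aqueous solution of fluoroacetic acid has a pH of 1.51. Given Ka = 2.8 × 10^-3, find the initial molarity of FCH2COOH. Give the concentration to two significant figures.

C₀ = 3.7 × 10^-1 M

[H+] = 10^(-1.51) = 3.09 × 10^-2 M = x
Ka = x²/(C₀ − x) ⇒ C₀ = x + x²/Ka
C₀ = 3.09 × 10^-2 + (3.09 × 10^-2)²/(2.8 × 10^-3) = 3.72 × 10^-1 M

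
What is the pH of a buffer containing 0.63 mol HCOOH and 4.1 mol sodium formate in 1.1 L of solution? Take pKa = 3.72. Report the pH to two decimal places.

Henderson–Hasselbalch: pH = pKa + log([HCOO-]/[HCOOH]) = 3.72 + log(4.1/0.63)
pH = 3.72 + (+0.813) = 4.53

pH = 4.53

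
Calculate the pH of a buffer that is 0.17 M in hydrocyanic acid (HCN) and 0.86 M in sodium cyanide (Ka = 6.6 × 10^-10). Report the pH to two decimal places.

pKa = −log(6.6 × 10^-10) = 9.180
Henderson–Hasselbalch: pH = pKa + log([CN-]/[HCN]) = 9.180 + log(0.86/0.17)
pH = 9.180 + (+0.704) = 9.88

pH = 9.88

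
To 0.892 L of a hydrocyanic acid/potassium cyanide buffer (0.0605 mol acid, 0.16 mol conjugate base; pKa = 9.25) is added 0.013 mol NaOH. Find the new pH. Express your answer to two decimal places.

pH = 9.81

OH- converts HCN to CN-: HCN → 0.0475 mol, CN- → 0.173 mol.
pH = pKa + log(n_CN-/n_HCN) = 9.25 + log(0.173/0.0475) = 9.25 + (+0.561)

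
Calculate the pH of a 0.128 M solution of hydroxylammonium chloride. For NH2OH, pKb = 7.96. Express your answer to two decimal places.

NH3OH+ is the conjugate acid of the weak base NH2OH.
Kb = 10^(−7.96) = 1.10 × 10^-8
Ka = Kw/Kb = 1.0×10^-14 / 1.10 × 10^-8 = 9.09 × 10^-7
Let x = [H+] at equilibrium. Ka = x²/(0.128 − x).
Since Ka ≪ C₀, x ≈ √(Ka·C₀) = 3.41 × 10^-4 M.
pH = −log(3.41 × 10^-4) = 3.47

pH = 3.47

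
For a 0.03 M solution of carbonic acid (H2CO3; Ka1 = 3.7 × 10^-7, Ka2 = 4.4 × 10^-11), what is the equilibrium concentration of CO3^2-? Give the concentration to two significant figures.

4.4 × 10^-11 M

First ionization gives [H+] ≈ [HCO3-] = 1.05 × 10^-4 M.
Second step: Ka2 = [H+][CO3^2-]/[HCO3-] ≈ [CO3^2-] (since [H+] ≈ [HCO3-]).
So [CO3^2-] ≈ Ka2.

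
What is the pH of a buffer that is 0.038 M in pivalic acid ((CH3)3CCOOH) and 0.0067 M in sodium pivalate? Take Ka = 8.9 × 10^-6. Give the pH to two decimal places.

pH = 4.30

pKa = −log(8.9 × 10^-6) = 5.051
Using pH = pKa + log([base]/[acid]) with [base]/[acid] = 0.0067/0.038:
pH = 5.051 + (-0.754) = 4.30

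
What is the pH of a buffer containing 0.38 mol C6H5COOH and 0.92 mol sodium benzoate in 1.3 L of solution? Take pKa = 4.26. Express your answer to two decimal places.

pH = 4.64

pH = pKa + log([A⁻]/[HA]) = 4.26 + log(0.92/0.38)
pH = 4.26 + (+0.384) = 4.64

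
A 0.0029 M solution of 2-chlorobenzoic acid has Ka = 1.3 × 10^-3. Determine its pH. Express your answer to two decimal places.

pH = 2.85

ClC6H4COOH ⇌ ClC6H4COO- + H+
Ka = [H+]²/(0.0029 − [H+]) = 1.3 × 10^-3
The 5% rule fails; solving [H+]² + Ka·[H+] − Ka·C₀ = 0 exactly:
[H+] = (−Ka + √(Ka² + 4·Ka·C₀))/2 = 1.40 × 10^-3 M
pH = −log[H+] = −log(1.40 × 10^-3) = 2.85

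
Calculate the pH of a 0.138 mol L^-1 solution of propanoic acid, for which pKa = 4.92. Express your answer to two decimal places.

pH = 2.89

CH3CH2COOH ⇌ CH3CH2COO- + H+
Ka = 10^(−4.92) = 1.20 × 10^-5
From the ICE table, Ka = [H+]²/(0.138 − [H+]) = 1.20 × 10^-5.
Assume [H+] ≪ 0.138: [H+] ≈ √(1.20 × 10^-5 × 0.138) = 1.29 × 10^-3 M
pH = −log(1.29 × 10^-3) = 2.89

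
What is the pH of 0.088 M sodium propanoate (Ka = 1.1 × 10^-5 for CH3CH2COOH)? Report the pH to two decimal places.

CH3CH2COO- is the conjugate base of the weak acid CH3CH2COOH.
Kb = Kw/Ka = 1.0×10^-14 / 1.1 × 10^-5 = 9.09 × 10^-10
Kb = [OH-]²/(0.088 − [OH-]) = 9.09 × 10^-10
Since Kb ≪ C₀, [OH-] ≈ √(Kb·C₀) = 8.94 × 10^-6 M.
pOH = −log(8.94 × 10^-6) = 5.05; pH = 14.00 − 5.05 = 8.95

pH = 8.95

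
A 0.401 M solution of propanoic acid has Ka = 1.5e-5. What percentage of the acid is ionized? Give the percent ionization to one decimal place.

0.6%

CH3CH2COOH ⇌ CH3CH2COO- + H+; let x = [H+] at equilibrium.
x ≈ √(Ka·C₀) = √(1.5 × 10^-5 × 0.401) = 2.45 × 10^-3 M
Fraction ionized = 2.45 × 10^-3 / 0.401 = 0.0061 → 0.6%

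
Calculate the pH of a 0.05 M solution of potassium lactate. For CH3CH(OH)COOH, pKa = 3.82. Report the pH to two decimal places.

CH3CH(OH)COO- is the conjugate base of the weak acid CH3CH(OH)COOH.
Ka = 10^(−3.82) = 1.51 × 10^-4
Kb = Kw/Ka = 1.0×10^-14 / 1.51 × 10^-4 = 6.62 × 10^-11
Kb = [OH-]²/(0.05 − [OH-]) = 6.62 × 10^-11
Assume [OH-] ≪ 0.05: [OH-] ≈ √(6.62 × 10^-11 × 0.05) = 1.82 × 10^-6 M
([OH-]/C₀ = 0.0036% < 5%, so the approximation holds.)
pOH = −log(1.82 × 10^-6) = 5.74; pH = 14.00 − 5.74 = 8.26

pH = 8.26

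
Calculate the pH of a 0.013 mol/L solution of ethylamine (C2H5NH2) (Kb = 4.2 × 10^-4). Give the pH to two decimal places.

pH = 11.33

C2H5NH2 + H2O ⇌ C2H5NH3+ + OH-
Kb = x²/(0.013 − x) = 4.2 × 10^-4
x is not negligible relative to C₀; solve x² + 0.00042·x − 5.46e-06 = 0.
x = (−Kb + √(Kb² + 4·Kb·C₀))/2 = 2.14 × 10^-3 M
pOH = −log(2.14 × 10^-3) = 2.67; pH = 14.00 − 2.67 = 11.33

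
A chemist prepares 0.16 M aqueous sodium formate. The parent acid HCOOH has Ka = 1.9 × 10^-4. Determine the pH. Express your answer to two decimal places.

HCOO- is the conjugate base of the weak acid HCOOH.
Kb = Kw/Ka = 1.0×10^-14 / 1.9 × 10^-4 = 5.26 × 10^-11
Kb = [OH-]²/(0.16 − [OH-]) = 5.26 × 10^-11
Neglecting [OH-] in the denominator: [OH-] = √(5.26 × 10^-11 × 0.16) = 2.90 × 10^-6 M
([OH-]/C₀ = 0.0018% < 5%, so the approximation holds.)
pOH = 5.54, so pH = 14.00 − pOH = 8.46

pH = 8.46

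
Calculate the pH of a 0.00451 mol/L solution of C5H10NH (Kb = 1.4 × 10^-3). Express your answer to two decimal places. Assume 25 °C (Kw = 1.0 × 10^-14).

C5H10NH + H2O ⇌ C5H10NH2+ + OH-
From the ICE table, Kb = [OH-]²/(0.00451 − [OH-]) = 1.4 × 10^-3.
The 5% rule fails; solving [OH-]² + Kb·[OH-] − Kb·C₀ = 0 exactly:
[OH-] = [−0.0014 + √(0.0014² + 2.53e-05)]/2 = 1.91 × 10^-3 M
pOH = −log(1.91 × 10^-3) = 2.72; pH = 14.00 − 2.72 = 11.28

pH = 11.28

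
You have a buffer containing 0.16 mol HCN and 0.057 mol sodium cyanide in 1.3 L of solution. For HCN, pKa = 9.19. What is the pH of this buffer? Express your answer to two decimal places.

Henderson–Hasselbalch: pH = pKa + log([CN-]/[HCN]) = 9.19 + log(0.057/0.16)
pH = 9.19 + (-0.448) = 8.74

pH = 8.74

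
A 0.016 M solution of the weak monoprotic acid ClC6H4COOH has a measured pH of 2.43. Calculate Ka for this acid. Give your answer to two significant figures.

[H+] = 10^(-2.43) = 3.72 × 10^-3 M
At equilibrium [HA] = 0.016 − 3.72 × 10^-3 = 1.23 × 10^-2 M
Ka = [H+][A-]/[HA] = (3.72 × 10^-3)² / 1.23 × 10^-2 = 1.1 × 10^-3

Ka = 1.1 × 10^-3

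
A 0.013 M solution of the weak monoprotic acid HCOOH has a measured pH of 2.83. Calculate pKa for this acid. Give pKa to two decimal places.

[H+] = 10^(-2.83) = 1.48 × 10^-3 M
At equilibrium [HA] = 0.013 − 1.48 × 10^-3 = 1.15 × 10^-2 M
Ka = [H+][A-]/[HA] = (1.48 × 10^-3)² / 1.15 × 10^-2 = 1.90 × 10^-4
pKa = -log(1.90 × 10^-4) = 3.72

pKa = 3.72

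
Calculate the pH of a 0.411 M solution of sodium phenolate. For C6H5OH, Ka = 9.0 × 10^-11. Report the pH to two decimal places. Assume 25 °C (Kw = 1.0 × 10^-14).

pH = 11.83

C6H5O- is the conjugate base of the weak acid C6H5OH.
Kb = Kw/Ka = 1.0×10^-14 / 9.0 × 10^-11 = 1.11 × 10^-4
Kb = [OH-]²/(0.411 − [OH-]) = 1.11 × 10^-4
Since Kb ≪ C₀, [OH-] ≈ √(Kb·C₀) = 6.75 × 10^-3 M.
([OH-]/C₀ = 1.6% < 5%, so the approximation holds.)
pOH = −log(6.75 × 10^-3) = 2.17; pH = 14.00 − 2.17 = 11.83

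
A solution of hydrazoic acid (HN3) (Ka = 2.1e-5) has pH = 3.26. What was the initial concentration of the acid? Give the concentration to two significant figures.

[H+] = 10^(-3.26) = 5.50 × 10^-4 M = x
Ka = x²/(C₀ − x) ⇒ C₀ = x + x²/Ka
C₀ = 5.50 × 10^-4 + (5.50 × 10^-4)²/(2.1 × 10^-5) = 1.50 × 10^-2 M

C₀ = 1.5 × 10^-2 M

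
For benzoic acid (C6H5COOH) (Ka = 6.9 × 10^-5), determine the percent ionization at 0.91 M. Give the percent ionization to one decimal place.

C6H5COOH ⇌ C6H5COO- + H+; let x = [H+] at equilibrium.
x ≈ √(Ka·C₀) = √(6.9 × 10^-5 × 0.91) = 7.92 × 10^-3 M
% ionization = x/C₀ × 100% = 7.92 × 10^-3/0.91 × 100% = 0.9%

0.9%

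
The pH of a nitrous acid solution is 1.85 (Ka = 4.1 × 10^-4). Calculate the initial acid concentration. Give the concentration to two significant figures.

C₀ = 5.0 × 10^-1 M

[H+] = 10^(-1.85) = 1.41 × 10^-2 M = x
Ka = x²/(C₀ − x) ⇒ C₀ = x + x²/Ka
C₀ = 1.41 × 10^-2 + (1.41 × 10^-2)²/(4.1 × 10^-4) = 4.99 × 10^-1 M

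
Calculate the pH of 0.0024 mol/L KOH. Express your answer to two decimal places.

pH = 11.38

KOH is a strong base; [OH-] = 0.0024 M.
pOH = -log(0.0024) = 2.62
pH = 14.00 - 2.62 = 11.38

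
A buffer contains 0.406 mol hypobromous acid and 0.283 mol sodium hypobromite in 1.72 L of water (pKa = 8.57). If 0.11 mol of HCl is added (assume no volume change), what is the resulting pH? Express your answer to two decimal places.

pH = 8.10

Added H+ converts OBr- to HOBr: HOBr → 0.516 mol, OBr- → 0.173 mol.
Henderson–Hasselbalch with mole ratio 0.173/0.516: pH = 8.57 + (-0.475)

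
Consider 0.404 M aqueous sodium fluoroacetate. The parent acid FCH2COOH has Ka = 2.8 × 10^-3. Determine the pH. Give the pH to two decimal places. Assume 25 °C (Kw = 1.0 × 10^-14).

pH = 8.08

FCH2COO- is the conjugate base of the weak acid FCH2COOH.
Kb = Kw/Ka = 1.0×10^-14 / 2.8 × 10^-3 = 3.57 × 10^-12
From the ICE table, Kb = [OH-]²/(0.404 − [OH-]) = 3.57 × 10^-12.
Neglecting [OH-] in the denominator: [OH-] = √(3.57 × 10^-12 × 0.404) = 1.20 × 10^-6 M
Check: 0.0003% ionized — well under 5%, approximation valid.
pOH = 5.92, so pH = 14.00 − pOH = 8.08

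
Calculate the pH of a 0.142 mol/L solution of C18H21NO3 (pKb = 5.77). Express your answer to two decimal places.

pH = 10.69

C18H21NO3 + H2O ⇌ C18H22NO3+ + OH-
Kb = 10^(−5.77) = 1.70 × 10^-6
Kb = [OH-]²/(0.142 − [OH-]) = 1.70 × 10^-6
Since Kb ≪ C₀, [OH-] ≈ √(Kb·C₀) = 4.91 × 10^-4 M.
([OH-]/C₀ = 0.35% < 5%, so the approximation holds.)
pOH = 3.31, so pH = 14.00 − pOH = 10.69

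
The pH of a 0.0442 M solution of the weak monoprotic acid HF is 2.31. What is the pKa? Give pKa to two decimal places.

[H+] = 10^(-2.31) = 4.90 × 10^-3 M
At equilibrium [HA] = 0.0442 − 4.90 × 10^-3 = 3.93 × 10^-2 M
Ka = [H+][A-]/[HA] = (4.90 × 10^-3)² / 3.93 × 10^-2 = 6.11 × 10^-4
pKa = -log(6.11 × 10^-4) = 3.21

pKa = 3.21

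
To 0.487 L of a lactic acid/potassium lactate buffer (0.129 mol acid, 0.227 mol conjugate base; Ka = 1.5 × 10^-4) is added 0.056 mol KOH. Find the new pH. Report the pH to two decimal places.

pH = 4.41

OH- converts CH3CH(OH)COOH to CH3CH(OH)COO-: CH3CH(OH)COOH → 0.073 mol, CH3CH(OH)COO- → 0.283 mol.
pKa = −log(1.5 × 10^-4) = 3.824
pH = pKa + log(n_CH3CH(OH)COO-/n_CH3CH(OH)COOH) = 3.824 + log(0.283/0.073) = 3.824 + (+0.588)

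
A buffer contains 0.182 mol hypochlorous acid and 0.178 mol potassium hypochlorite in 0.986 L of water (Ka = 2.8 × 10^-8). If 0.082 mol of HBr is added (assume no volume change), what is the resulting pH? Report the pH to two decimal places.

pH = 7.11

Added H+ converts OCl- to HOCl: HOCl → 0.264 mol, OCl- → 0.096 mol.
pKa = −log(2.8 × 10^-8) = 7.553
pH = pKa + log([A⁻]/[HA]) = 7.553 + log(0.096/0.264) = 7.553 -0.439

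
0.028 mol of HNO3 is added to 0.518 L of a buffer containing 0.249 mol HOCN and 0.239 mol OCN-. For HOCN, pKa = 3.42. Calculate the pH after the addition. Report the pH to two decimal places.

Added H+ converts OCN- to HOCN: HOCN → 0.277 mol, OCN- → 0.211 mol.
pH = pKa + log(n_OCN-/n_HOCN) = 3.42 + log(0.211/0.277) = 3.42 + (-0.118)

pH = 3.30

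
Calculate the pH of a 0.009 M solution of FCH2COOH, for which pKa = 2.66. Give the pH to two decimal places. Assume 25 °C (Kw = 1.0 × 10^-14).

FCH2COOH ⇌ FCH2COO- + H+
Ka = 10^(−2.66) = 2.19 × 10^-3
Ka = x²/(0.009 − x) = 2.19 × 10^-3
Here C₀/Ka ≈ 4.11, so the small-x approximation fails. Use the quadratic:
x = (−Ka + √(Ka² + 4·Ka·C₀))/2 = 3.48 × 10^-3 M
pH = −log[H+] = −log(3.48 × 10^-3) = 2.46

pH = 2.46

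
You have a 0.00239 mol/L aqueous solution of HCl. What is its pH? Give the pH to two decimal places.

pH = 2.62

HCl is a strong acid and dissociates completely, so [H+] = 0.00239 M.
pH = -log(0.00239) = 2.62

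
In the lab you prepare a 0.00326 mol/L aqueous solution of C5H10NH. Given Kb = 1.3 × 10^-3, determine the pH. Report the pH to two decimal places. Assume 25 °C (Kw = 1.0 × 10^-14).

pH = 11.18

C5H10NH + H2O ⇌ C5H10NH2+ + OH-
From the ICE table, Kb = x²/(0.00326 − x) = 1.3 × 10^-3.
The 5% rule fails; solving x² + Kb·x − Kb·C₀ = 0 exactly:
x = [−0.0013 + √(0.0013² + 1.7e-05)]/2 = 1.51 × 10^-3 M
pOH = −log(1.51 × 10^-3) = 2.82; pH = 14.00 − 2.82 = 11.18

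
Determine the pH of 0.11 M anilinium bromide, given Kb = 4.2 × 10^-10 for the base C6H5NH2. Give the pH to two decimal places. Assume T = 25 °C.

pH = 2.79

C6H5NH3+ is the conjugate acid of the weak base C6H5NH2.
Ka = Kw/Kb = 1.0×10^-14 / 4.2 × 10^-10 = 2.38 × 10^-5
Let x = [H+] at equilibrium. Ka = x²/(0.11 − x).
Assume x ≪ 0.11: x ≈ √(2.38 × 10^-5 × 0.11) = 1.62 × 10^-3 M
pH = −log[H+] = −log(1.62 × 10^-3) = 2.79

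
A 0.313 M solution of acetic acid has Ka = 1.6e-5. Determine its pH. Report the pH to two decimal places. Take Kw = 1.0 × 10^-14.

pH = 2.65

CH3COOH ⇌ CH3COO- + H+
Let x = [H+] at equilibrium. Ka = x²/(0.313 − x).
Neglecting x in the denominator: x = √(1.6 × 10^-5 × 0.313) = 2.24 × 10^-3 M
Check: 0.71% ionized — well under 5%, approximation valid.
pH = −log(2.24 × 10^-3) = 2.65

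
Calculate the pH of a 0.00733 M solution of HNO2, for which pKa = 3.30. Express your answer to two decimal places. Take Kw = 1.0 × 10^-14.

pH = 2.77

HNO2 ⇌ NO2- + H+
Ka = 10^(−3.30) = 5.01 × 10^-4
From the ICE table, Ka = [H+]²/(0.00733 − [H+]) = 5.01 × 10^-4.
[H+] is not negligible relative to C₀; solve [H+]² + 0.000501·[H+] − 3.67e-06 = 0.
[H+] = [−0.000501 + √(0.000501² + 1.47e-05)]/2 = 1.68 × 10^-3 M
pH = −log(1.68 × 10^-3) = 2.77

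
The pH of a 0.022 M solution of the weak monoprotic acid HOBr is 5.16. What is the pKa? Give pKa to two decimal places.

pKa = 8.66

[H+] = 10^(-5.16) = 6.92 × 10^-6 M
At equilibrium [HA] = 0.022 − 6.92 × 10^-6 = 2.20 × 10^-2 M
Ka = [H+][A-]/[HA] = (6.92 × 10^-6)² / 2.20 × 10^-2 = 2.18 × 10^-9
pKa = -log(2.18 × 10^-9) = 8.66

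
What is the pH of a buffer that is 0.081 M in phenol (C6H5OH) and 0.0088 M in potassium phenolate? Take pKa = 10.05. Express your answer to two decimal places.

pH = 9.09

Henderson–Hasselbalch: pH = pKa + log([C6H5O-]/[C6H5OH]) = 10.05 + log(0.0088/0.081)
pH = 10.05 + (-0.964) = 9.09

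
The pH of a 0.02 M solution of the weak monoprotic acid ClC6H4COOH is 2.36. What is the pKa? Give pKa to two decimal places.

[H+] = 10^(-2.36) = 4.37 × 10^-3 M
At equilibrium [HA] = 0.02 − 4.37 × 10^-3 = 1.56 × 10^-2 M
Ka = [H+][A-]/[HA] = (4.37 × 10^-3)² / 1.56 × 10^-2 = 1.22 × 10^-3
pKa = -log(1.22 × 10^-3) = 2.91

pKa = 2.91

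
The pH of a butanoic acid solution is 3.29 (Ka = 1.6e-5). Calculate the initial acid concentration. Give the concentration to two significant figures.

C₀ = 1.7 × 10^-2 M

[H+] = 10^(-3.29) = 5.13 × 10^-4 M = x
Ka = x²/(C₀ − x) ⇒ C₀ = x + x²/Ka
C₀ = 5.13 × 10^-4 + (5.13 × 10^-4)²/(1.6 × 10^-5) = 1.70 × 10^-2 M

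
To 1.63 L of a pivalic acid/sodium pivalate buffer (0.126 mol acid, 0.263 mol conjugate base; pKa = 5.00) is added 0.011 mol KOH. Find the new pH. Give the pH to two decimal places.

After neutralization: n((CH3)3CCOOH) = 0.115 mol, n((CH3)3CCOO-) = 0.274 mol.
Henderson–Hasselbalch with mole ratio 0.274/0.115: pH = 5.00 + (+0.377)

pH = 5.38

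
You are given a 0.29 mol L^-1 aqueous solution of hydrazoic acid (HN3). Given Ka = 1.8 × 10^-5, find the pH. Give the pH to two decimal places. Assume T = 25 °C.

pH = 2.64

HN3 ⇌ N3- + H+
From the ICE table, Ka = x²/(0.29 − x) = 1.8 × 10^-5.
Neglecting x in the denominator: x = √(1.8 × 10^-5 × 0.29) = 2.28 × 10^-3 M
pH = −log[H+] = −log(2.28 × 10^-3) = 2.64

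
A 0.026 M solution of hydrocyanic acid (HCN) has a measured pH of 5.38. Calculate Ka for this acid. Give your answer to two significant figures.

[H+] = 10^(-5.38) = 4.17 × 10^-6 M
At equilibrium [HA] = 0.026 − 4.17 × 10^-6 = 2.60 × 10^-2 M
Ka = [H+][A-]/[HA] = (4.17 × 10^-6)² / 2.60 × 10^-2 = 6.7 × 10^-10

Ka = 6.7 × 10^-10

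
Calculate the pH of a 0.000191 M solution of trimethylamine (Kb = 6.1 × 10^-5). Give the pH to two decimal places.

pH = 9.91

(CH3)3N + H2O ⇌ (CH3)3NH+ + OH-
From the ICE table, Kb = [OH-]²/(0.000191 − [OH-]) = 6.1 × 10^-5.
[OH-] is not negligible relative to C₀; solve [OH-]² + 6.1e-05·[OH-] − 1.17e-08 = 0.
[OH-] = (−Kb + √(Kb² + 4·Kb·C₀))/2 = 8.17 × 10^-5 M
pOH = 4.09, so pH = 14.00 − pOH = 9.91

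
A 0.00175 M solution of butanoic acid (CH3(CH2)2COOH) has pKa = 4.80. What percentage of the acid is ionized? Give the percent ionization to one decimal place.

CH3(CH2)2COOH ⇌ CH3(CH2)2COO- + H+; let x = [H+] at equilibrium.
Ka = 10^(−4.80) = 1.58 × 10^-5
Ka = x²/(C₀ − x); solving the quadratic gives x = 1.59 × 10^-4 M.
% ionization = x/C₀ × 100% = 1.59 × 10^-4/0.00175 × 100% = 9.1%

9.1%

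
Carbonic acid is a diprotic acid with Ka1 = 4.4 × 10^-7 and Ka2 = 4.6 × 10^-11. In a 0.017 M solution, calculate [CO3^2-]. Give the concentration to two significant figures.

4.6 × 10^-11 M

First ionization gives [H+] ≈ [HCO3-] = 8.65 × 10^-5 M.
Second step: Ka2 = [H+][CO3^2-]/[HCO3-] ≈ [CO3^2-] (since [H+] ≈ [HCO3-]).
So [CO3^2-] ≈ Ka2.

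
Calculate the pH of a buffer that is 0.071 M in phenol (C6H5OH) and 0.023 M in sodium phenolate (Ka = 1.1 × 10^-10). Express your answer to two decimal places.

pH = 9.47

pKa = −log(1.1 × 10^-10) = 9.959
Using pH = pKa + log([base]/[acid]) with [base]/[acid] = 0.023/0.071:
pH = 9.959 + (-0.490) = 9.47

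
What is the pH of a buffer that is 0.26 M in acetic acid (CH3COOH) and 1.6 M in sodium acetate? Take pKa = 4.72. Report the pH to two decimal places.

Henderson–Hasselbalch: pH = pKa + log([CH3COO-]/[CH3COOH]) = 4.72 + log(1.6/0.26)
pH = 4.72 + (+0.789) = 5.51

pH = 5.51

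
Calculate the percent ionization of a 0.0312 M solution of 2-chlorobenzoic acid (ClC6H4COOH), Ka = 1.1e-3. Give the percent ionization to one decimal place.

ClC6H4COOH ⇌ ClC6H4COO- + H+; let x = [H+] at equilibrium.
Solve x² + 0.0011x − 3.43e-05 = 0 → x = 5.33 × 10^-3 M
Fraction ionized = 5.33 × 10^-3 / 0.0312 = 0.1708 → 17.1%

17.1%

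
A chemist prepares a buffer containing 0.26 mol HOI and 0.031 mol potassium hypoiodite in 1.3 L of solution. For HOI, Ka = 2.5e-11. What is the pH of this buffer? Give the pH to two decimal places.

pH = 9.68

pKa = −log(2.5 × 10^-11) = 10.602
Using pH = pKa + log([base]/[acid]) with [base]/[acid] = 0.031/0.26:
pH = 10.602 + (-0.924) = 9.68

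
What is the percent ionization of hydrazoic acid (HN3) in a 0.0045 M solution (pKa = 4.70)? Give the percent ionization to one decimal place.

6.4%

HN3 ⇌ N3- + H+; let x = [H+] at equilibrium.
Ka = 10^(−4.70) = 2.00 × 10^-5
Ka = x²/(C₀ − x); solving the quadratic gives x = 2.90 × 10^-4 M.
% ionization = x/C₀ × 100% = 2.90 × 10^-4/0.0045 × 100% = 6.4%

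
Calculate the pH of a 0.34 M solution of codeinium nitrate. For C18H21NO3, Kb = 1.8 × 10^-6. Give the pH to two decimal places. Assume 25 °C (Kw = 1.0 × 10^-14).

pH = 4.36

C18H22NO3+ is the conjugate acid of the weak base C18H21NO3.
Ka = Kw/Kb = 1.0×10^-14 / 1.8 × 10^-6 = 5.56 × 10^-9
Ka = x²/(0.34 − x) = 5.56 × 10^-9
Neglecting x in the denominator: x = √(5.56 × 10^-9 × 0.34) = 4.35 × 10^-5 M
Check: 0.013% ionized — well under 5%, approximation valid.
pH = −log(4.35 × 10^-5) = 4.36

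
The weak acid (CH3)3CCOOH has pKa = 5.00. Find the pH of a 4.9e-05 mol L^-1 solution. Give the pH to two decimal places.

(CH3)3CCOOH ⇌ (CH3)3CCOO- + H+
Ka = 10^(−5.00) = 1.00 × 10^-5
Ka = x²/(4.9e-05 − x) = 1.00 × 10^-5
Here C₀/Ka ≈ 4.9, so the small-x approximation fails. Use the quadratic:
x = (−Ka + √(Ka² + 4·Ka·C₀))/2 = 1.77 × 10^-5 M
pH = −log(1.77 × 10^-5) = 4.75

pH = 4.75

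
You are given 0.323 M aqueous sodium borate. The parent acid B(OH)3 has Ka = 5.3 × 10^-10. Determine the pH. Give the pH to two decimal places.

B(OH)4- is the conjugate base of the weak acid B(OH)3.
Kb = Kw/Ka = 1.0×10^-14 / 5.3 × 10^-10 = 1.89 × 10^-5
Kb = [OH-]²/(0.323 − [OH-]) = 1.89 × 10^-5
Since Kb ≪ C₀, [OH-] ≈ √(Kb·C₀) = 2.47 × 10^-3 M.
Check: 0.76% ionized — well under 5%, approximation valid.
pOH = 2.61, so pH = 14.00 − pOH = 11.39

pH = 11.39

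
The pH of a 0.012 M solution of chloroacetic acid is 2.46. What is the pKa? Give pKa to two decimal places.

pKa = 2.85

[H+] = 10^(-2.46) = 3.47 × 10^-3 M
At equilibrium [HA] = 0.012 − 3.47 × 10^-3 = 8.53 × 10^-3 M
Ka = [H+][A-]/[HA] = (3.47 × 10^-3)² / 8.53 × 10^-3 = 1.41 × 10^-3
pKa = -log(1.41 × 10^-3) = 2.85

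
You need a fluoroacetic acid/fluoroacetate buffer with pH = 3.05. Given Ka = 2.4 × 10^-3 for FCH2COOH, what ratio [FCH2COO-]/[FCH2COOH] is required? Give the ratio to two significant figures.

ratio = 2.7

pKa = -log(2.4 × 10^-3) = 2.620
pH = pKa + log(r) ⇒ log(r) = 3.05 − 2.620 = +0.430
r = [FCH2COO-]/[FCH2COOH] = 10^(+0.430) = 2.69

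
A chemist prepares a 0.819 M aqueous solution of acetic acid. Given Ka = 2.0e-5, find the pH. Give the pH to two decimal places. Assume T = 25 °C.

CH3COOH ⇌ CH3COO- + H+
From the ICE table, Ka = [H+]²/(0.819 − [H+]) = 2.0 × 10^-5.
Assume [H+] ≪ 0.819: [H+] ≈ √(2.0 × 10^-5 × 0.819) = 4.05 × 10^-3 M
pH = −log[H+] = −log(4.05 × 10^-3) = 2.39

pH = 2.39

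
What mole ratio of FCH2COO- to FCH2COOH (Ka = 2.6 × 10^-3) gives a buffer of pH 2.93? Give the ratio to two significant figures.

ratio = 2.2

pKa = -log(2.6 × 10^-3) = 2.585
pH = pKa + log(r) ⇒ log(r) = 2.93 − 2.585 = +0.345
r = [FCH2COO-]/[FCH2COOH] = 10^(+0.345) = 2.21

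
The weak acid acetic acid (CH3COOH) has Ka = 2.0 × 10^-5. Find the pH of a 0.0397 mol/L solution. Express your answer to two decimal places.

CH3COOH ⇌ CH3COO- + H+
From the ICE table, Ka = x²/(0.0397 − x) = 2.0 × 10^-5.
Since Ka ≪ C₀, x ≈ √(Ka·C₀) = 8.91 × 10^-4 M.
pH = −log[H+] = −log(8.91 × 10^-4) = 3.05

pH = 3.05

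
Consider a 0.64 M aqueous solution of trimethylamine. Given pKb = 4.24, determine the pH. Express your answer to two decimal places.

pH = 11.78

(CH3)3N + H2O ⇌ (CH3)3NH+ + OH-
Kb = 10^(−4.24) = 5.75 × 10^-5
Kb = [OH-]²/(0.64 − [OH-]) = 5.75 × 10^-5
Neglecting [OH-] in the denominator: [OH-] = √(5.75 × 10^-5 × 0.64) = 6.07 × 10^-3 M
Check: 0.95% ionized — well under 5%, approximation valid.
pOH = 2.22, so pH = 14.00 − pOH = 11.78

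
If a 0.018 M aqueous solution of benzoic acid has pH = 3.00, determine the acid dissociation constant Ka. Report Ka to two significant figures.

Ka = 5.9 × 10^-5

[H+] = 10^(-3.00) = 1.00 × 10^-3 M
At equilibrium [HA] = 0.018 − 1.00 × 10^-3 = 1.70 × 10^-2 M
Ka = [H+][A-]/[HA] = (1.00 × 10^-3)² / 1.70 × 10^-2 = 5.9 × 10^-5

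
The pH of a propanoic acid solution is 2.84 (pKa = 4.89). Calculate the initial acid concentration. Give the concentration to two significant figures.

C₀ = 1.6 × 10^-1 M

[H+] = 10^(-2.84) = 1.45 × 10^-3 M = x
Ka = 10^(−4.89) = 1.29 × 10^-5
Ka = x²/(C₀ − x) ⇒ C₀ = x + x²/Ka
C₀ = 1.45 × 10^-3 + (1.45 × 10^-3)²/(1.29 × 10^-5) = 1.64 × 10^-1 M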